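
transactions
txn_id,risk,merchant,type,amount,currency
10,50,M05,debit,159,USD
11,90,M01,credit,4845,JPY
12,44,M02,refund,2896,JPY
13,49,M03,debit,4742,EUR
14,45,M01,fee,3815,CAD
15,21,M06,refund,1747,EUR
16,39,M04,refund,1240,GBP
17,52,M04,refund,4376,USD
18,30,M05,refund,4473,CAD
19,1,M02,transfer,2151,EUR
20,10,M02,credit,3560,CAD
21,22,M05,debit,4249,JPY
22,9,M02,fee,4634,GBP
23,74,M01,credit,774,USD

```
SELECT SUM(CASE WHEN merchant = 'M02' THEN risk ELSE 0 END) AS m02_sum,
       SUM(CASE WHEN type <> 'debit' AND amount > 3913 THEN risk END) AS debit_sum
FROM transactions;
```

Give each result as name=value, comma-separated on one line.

[m02_sum: merchant = 'M02']
txn_id=10: ✗
txn_id=11: ✗
txn_id=12: ✓ → 44
txn_id=13: ✗
txn_id=14: ✗
txn_id=15: ✗
txn_id=16: ✗
txn_id=17: ✗
txn_id=18: ✗
txn_id=19: ✓ → 1
txn_id=20: ✓ → 10
txn_id=21: ✗
txn_id=22: ✓ → 9
txn_id=23: ✗
m02_sum = 44 + 1 + 10 + 9 = 64
—
[debit_sum: type <> 'debit' AND amount > 3913]
txn_id=10: ✗
txn_id=11: ✓ → 90
txn_id=12: ✗
txn_id=13: ✗
txn_id=14: ✗
txn_id=15: ✗
txn_id=16: ✗
txn_id=17: ✓ → 52
txn_id=18: ✓ → 30
txn_id=19: ✗
txn_id=20: ✗
txn_id=21: ✗
txn_id=22: ✓ → 9
txn_id=23: ✗
debit_sum = 90 + 52 + 30 + 9 = 181

m02_sum=64, debit_sum=181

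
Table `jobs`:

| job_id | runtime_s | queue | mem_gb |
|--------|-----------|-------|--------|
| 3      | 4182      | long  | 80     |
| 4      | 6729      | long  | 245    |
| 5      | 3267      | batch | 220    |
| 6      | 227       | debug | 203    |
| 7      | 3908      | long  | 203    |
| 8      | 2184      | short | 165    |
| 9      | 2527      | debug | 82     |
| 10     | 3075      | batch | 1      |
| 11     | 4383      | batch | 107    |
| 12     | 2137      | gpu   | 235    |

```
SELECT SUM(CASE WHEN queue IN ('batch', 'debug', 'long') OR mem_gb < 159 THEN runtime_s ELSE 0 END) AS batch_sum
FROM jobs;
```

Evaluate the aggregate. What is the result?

job_id=3: ✓ → 4182
job_id=4: ✓ → 6729
job_id=5: ✓ → 3267
job_id=6: ✓ → 227
job_id=7: ✓ → 3908
job_id=8: ✗
job_id=9: ✓ → 2527
job_id=10: ✓ → 3075
job_id=11: ✓ → 4383
job_id=12: ✗
batch_sum = 4182 + 6729 + 3267 + 227 + 3908 + 2527 + 3075 + 4383 = 28298

28298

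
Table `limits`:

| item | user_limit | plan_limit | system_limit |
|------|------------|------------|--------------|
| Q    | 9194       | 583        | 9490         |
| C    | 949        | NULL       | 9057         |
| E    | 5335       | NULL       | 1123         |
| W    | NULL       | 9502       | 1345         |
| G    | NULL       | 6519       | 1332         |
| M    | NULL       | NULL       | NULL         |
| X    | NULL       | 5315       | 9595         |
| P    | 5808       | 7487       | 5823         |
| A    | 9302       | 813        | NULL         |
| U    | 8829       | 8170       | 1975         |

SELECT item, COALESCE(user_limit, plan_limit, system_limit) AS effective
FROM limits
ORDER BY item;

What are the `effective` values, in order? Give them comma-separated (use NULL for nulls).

9302, 949, 5335, 6519, NULL, 5808, 9194, 8829, 9502, 5315

item=A: user_limit=9302 → 9302
item=C: user_limit=949 → 949
item=E: user_limit=5335 → 5335
item=G: user_limit=NULL, plan_limit=6519 → 6519
item=M: user_limit=NULL, plan_limit=NULL, system_limit=NULL (all NULL) → NULL
item=P: user_limit=5808 → 5808
item=Q: user_limit=9194 → 9194
item=U: user_limit=8829 → 8829
item=W: user_limit=NULL, plan_limit=9502 → 9502
item=X: user_limit=NULL, plan_limit=5315 → 5315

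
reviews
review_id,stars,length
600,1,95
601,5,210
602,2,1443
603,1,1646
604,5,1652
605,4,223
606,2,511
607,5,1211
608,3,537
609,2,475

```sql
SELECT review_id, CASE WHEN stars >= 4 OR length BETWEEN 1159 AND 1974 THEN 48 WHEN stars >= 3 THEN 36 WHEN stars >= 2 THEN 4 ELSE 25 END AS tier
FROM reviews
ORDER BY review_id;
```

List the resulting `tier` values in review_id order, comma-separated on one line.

25, 48, 48, 48, 48, 48, 4, 48, 36, 4

review_id=600: ELSE → 25
review_id=601: stars >= 4 OR length BETWEEN 1159 AND 1974 → 48
review_id=602: stars >= 4 OR length BETWEEN 1159 AND 1974 → 48
review_id=603: stars >= 4 OR length BETWEEN 1159 AND 1974 → 48
review_id=604: stars >= 4 OR length BETWEEN 1159 AND 1974 → 48
review_id=605: stars >= 4 OR length BETWEEN 1159 AND 1974 → 48
review_id=606: stars >= 2 → 4
review_id=607: stars >= 4 OR length BETWEEN 1159 AND 1974 → 48
review_id=608: stars >= 3 → 36
review_id=609: stars >= 2 → 4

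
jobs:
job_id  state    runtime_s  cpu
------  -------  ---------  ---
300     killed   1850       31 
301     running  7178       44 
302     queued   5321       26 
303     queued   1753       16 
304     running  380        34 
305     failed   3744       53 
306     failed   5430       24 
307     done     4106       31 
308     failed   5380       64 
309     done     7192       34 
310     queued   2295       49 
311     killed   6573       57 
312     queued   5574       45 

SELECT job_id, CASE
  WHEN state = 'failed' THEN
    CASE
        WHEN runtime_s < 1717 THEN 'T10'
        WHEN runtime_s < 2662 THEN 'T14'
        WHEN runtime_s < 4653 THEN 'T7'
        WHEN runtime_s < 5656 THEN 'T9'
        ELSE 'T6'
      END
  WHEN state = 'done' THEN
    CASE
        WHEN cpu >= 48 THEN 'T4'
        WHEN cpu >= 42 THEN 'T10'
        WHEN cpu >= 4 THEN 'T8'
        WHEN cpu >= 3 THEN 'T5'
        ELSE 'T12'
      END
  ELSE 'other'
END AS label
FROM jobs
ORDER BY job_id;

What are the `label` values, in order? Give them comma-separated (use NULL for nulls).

other, other, other, other, other, T7, T9, T8, T9, T8, other, other, other

job_id=300: state='killed' → outer ELSE → other
job_id=301: state='running' → outer ELSE → other
job_id=302: state='queued' → outer ELSE → other
job_id=303: state='queued' → outer ELSE → other
job_id=304: state='running' → outer ELSE → other
job_id=305: state='failed' → inner[runtime_s < 4653] → T7
job_id=306: state='failed' → inner[runtime_s < 5656] → T9
job_id=307: state='done' → inner[cpu >= 4] → T8
job_id=308: state='failed' → inner[runtime_s < 5656] → T9
job_id=309: state='done' → inner[cpu >= 4] → T8
job_id=310: state='queued' → outer ELSE → other
job_id=311: state='killed' → outer ELSE → other
job_id=312: state='queued' → outer ELSE → other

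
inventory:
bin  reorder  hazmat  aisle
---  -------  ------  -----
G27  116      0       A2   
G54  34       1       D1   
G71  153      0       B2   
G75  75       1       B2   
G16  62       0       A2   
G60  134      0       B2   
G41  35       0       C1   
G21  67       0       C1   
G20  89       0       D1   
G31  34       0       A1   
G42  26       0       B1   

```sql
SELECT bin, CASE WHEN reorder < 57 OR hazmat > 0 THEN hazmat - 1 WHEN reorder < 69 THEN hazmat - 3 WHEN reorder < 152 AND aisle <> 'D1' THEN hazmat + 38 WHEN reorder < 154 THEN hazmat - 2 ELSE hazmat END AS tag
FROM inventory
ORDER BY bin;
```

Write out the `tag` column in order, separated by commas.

-3, -2, -3, 38, -1, -1, -1, 0, 38, -2, 0

bin=G16: reorder < 69 → -3
bin=G20: reorder < 154 → -2
bin=G21: reorder < 69 → -3
bin=G27: reorder < 152 AND aisle <> 'D1' → 38
bin=G31: reorder < 57 OR hazmat > 0 → -1
bin=G41: reorder < 57 OR hazmat > 0 → -1
bin=G42: reorder < 57 OR hazmat > 0 → -1
bin=G54: reorder < 57 OR hazmat > 0 → 0
bin=G60: reorder < 152 AND aisle <> 'D1' → 38
bin=G71: reorder < 154 → -2
bin=G75: reorder < 57 OR hazmat > 0 → 0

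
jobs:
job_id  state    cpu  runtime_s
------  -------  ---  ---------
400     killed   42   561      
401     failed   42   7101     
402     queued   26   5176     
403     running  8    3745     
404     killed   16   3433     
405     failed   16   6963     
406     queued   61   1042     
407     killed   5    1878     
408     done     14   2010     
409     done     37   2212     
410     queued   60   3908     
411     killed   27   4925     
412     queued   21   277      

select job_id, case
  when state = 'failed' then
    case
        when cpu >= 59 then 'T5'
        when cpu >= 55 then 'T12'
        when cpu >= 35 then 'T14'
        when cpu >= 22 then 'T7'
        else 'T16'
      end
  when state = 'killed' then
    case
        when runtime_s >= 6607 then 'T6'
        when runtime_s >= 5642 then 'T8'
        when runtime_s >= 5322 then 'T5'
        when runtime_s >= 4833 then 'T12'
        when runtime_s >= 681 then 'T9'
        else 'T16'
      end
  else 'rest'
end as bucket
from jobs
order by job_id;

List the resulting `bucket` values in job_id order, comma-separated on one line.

job_id=400: state='killed' → inner[ELSE] → T16
job_id=401: state='failed' → inner[cpu >= 35] → T14
job_id=402: state='queued' → outer ELSE → rest
job_id=403: state='running' → outer ELSE → rest
job_id=404: state='killed' → inner[runtime_s >= 681] → T9
job_id=405: state='failed' → inner[ELSE] → T16
job_id=406: state='queued' → outer ELSE → rest
job_id=407: state='killed' → inner[runtime_s >= 681] → T9
job_id=408: state='done' → outer ELSE → rest
job_id=409: state='done' → outer ELSE → rest
job_id=410: state='queued' → outer ELSE → rest
job_id=411: state='killed' → inner[runtime_s >= 4833] → T12
job_id=412: state='queued' → outer ELSE → rest

T16, T14, rest, rest, T9, T16, rest, T9, rest, rest, rest, T12, rest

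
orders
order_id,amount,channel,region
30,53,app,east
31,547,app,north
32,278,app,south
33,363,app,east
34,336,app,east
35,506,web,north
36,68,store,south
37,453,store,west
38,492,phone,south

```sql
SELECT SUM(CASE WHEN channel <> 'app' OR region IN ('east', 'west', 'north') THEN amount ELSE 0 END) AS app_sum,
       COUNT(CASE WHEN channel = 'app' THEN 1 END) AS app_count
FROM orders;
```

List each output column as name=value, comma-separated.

app_sum=2818, app_count=5

[app_sum: channel <> 'app' OR region IN ('east', 'west', 'north')]
order_id=30: ✓ → 53
order_id=31: ✓ → 547
order_id=32: ✗
order_id=33: ✓ → 363
order_id=34: ✓ → 336
order_id=35: ✓ → 506
order_id=36: ✓ → 68
order_id=37: ✓ → 453
order_id=38: ✓ → 492
app_sum = 53 + 547 + 363 + 336 + 506 + 68 + 453 + 492 = 2818
—
[app_count: channel = 'app']
order_id=30: ✓ → 1
order_id=31: ✓ → 1
order_id=32: ✓ → 1
order_id=33: ✓ → 1
order_id=34: ✓ → 1
order_id=35: ✗
order_id=36: ✗
order_id=37: ✗
order_id=38: ✗
app_count = COUNT(1, 1, 1, 1, 1) = 5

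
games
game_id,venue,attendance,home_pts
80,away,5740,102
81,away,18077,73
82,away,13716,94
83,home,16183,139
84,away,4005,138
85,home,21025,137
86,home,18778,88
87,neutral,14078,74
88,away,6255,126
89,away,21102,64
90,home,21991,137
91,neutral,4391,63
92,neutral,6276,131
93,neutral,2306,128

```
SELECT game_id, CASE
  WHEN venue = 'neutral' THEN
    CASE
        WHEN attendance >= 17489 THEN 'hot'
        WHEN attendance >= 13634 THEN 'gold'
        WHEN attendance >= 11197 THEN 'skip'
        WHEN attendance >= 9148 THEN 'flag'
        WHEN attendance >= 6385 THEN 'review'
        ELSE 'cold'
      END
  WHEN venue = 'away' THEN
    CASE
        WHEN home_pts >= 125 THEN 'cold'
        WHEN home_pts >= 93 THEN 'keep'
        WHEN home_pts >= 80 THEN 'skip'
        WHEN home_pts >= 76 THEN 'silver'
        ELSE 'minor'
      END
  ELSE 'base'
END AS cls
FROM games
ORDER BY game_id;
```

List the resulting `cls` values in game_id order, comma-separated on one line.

game_id=80: venue='away' → inner[home_pts >= 93] → keep
game_id=81: venue='away' → inner[ELSE] → minor
game_id=82: venue='away' → inner[home_pts >= 93] → keep
game_id=83: venue='home' → outer ELSE → base
game_id=84: venue='away' → inner[home_pts >= 125] → cold
game_id=85: venue='home' → outer ELSE → base
game_id=86: venue='home' → outer ELSE → base
game_id=87: venue='neutral' → inner[attendance >= 13634] → gold
game_id=88: venue='away' → inner[home_pts >= 125] → cold
game_id=89: venue='away' → inner[ELSE] → minor
game_id=90: venue='home' → outer ELSE → base
game_id=91: venue='neutral' → inner[ELSE] → cold
game_id=92: venue='neutral' → inner[ELSE] → cold
game_id=93: venue='neutral' → inner[ELSE] → cold

keep, minor, keep, base, cold, base, base, gold, cold, minor, base, cold, cold, cold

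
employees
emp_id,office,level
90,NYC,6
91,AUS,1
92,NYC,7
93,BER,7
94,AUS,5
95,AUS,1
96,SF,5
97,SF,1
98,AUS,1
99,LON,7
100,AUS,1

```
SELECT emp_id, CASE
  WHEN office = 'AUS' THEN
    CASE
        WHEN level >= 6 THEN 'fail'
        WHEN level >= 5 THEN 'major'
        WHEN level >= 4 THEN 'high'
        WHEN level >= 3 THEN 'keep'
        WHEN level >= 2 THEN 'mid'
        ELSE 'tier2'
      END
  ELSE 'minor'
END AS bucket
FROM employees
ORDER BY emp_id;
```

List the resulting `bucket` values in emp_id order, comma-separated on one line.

minor, tier2, minor, minor, major, tier2, minor, minor, tier2, minor, tier2

emp_id=90: office='NYC' → outer ELSE → minor
emp_id=91: office='AUS' → inner[ELSE] → tier2
emp_id=92: office='NYC' → outer ELSE → minor
emp_id=93: office='BER' → outer ELSE → minor
emp_id=94: office='AUS' → inner[level >= 5] → major
emp_id=95: office='AUS' → inner[ELSE] → tier2
emp_id=96: office='SF' → outer ELSE → minor
emp_id=97: office='SF' → outer ELSE → minor
emp_id=98: office='AUS' → inner[ELSE] → tier2
emp_id=99: office='LON' → outer ELSE → minor
emp_id=100: office='AUS' → inner[ELSE] → tier2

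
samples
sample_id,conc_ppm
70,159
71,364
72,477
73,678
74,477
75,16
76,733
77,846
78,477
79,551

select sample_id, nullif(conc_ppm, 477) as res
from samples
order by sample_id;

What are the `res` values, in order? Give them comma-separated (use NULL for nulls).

sample_id=70: conc_ppm=159 vs 477: differ → 159
sample_id=71: conc_ppm=364 vs 477: differ → 364
sample_id=72: conc_ppm=477 vs 477: equal → NULL
sample_id=73: conc_ppm=678 vs 477: differ → 678
sample_id=74: conc_ppm=477 vs 477: equal → NULL
sample_id=75: conc_ppm=16 vs 477: differ → 16
sample_id=76: conc_ppm=733 vs 477: differ → 733
sample_id=77: conc_ppm=846 vs 477: differ → 846
sample_id=78: conc_ppm=477 vs 477: equal → NULL
sample_id=79: conc_ppm=551 vs 477: differ → 551

159, 364, NULL, 678, NULL, 16, 733, 846, NULL, 551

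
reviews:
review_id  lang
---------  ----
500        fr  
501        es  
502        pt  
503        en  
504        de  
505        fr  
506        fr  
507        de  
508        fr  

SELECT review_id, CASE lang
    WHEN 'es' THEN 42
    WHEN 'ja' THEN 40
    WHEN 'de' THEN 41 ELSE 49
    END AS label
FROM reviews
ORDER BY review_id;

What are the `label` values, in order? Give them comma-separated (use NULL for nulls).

review_id=500: ELSE → 49
review_id=501: lang='es' → 42
review_id=502: ELSE → 49
review_id=503: ELSE → 49
review_id=504: lang='de' → 41
review_id=505: ELSE → 49
review_id=506: ELSE → 49
review_id=507: lang='de' → 41
review_id=508: ELSE → 49

49, 42, 49, 49, 41, 49, 49, 41, 49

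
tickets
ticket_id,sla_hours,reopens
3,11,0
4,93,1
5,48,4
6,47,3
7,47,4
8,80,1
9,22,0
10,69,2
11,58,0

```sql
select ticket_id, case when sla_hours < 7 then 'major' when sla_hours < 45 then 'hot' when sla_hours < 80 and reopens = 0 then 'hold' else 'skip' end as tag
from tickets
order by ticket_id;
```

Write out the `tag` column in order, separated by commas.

ticket_id=3: sla_hours < 45 → hot
ticket_id=4: ELSE → skip
ticket_id=5: ELSE → skip
ticket_id=6: ELSE → skip
ticket_id=7: ELSE → skip
ticket_id=8: ELSE → skip
ticket_id=9: sla_hours < 45 → hot
ticket_id=10: ELSE → skip
ticket_id=11: sla_hours < 80 and reopens = 0 → hold

hot, skip, skip, skip, skip, skip, hot, skip, hold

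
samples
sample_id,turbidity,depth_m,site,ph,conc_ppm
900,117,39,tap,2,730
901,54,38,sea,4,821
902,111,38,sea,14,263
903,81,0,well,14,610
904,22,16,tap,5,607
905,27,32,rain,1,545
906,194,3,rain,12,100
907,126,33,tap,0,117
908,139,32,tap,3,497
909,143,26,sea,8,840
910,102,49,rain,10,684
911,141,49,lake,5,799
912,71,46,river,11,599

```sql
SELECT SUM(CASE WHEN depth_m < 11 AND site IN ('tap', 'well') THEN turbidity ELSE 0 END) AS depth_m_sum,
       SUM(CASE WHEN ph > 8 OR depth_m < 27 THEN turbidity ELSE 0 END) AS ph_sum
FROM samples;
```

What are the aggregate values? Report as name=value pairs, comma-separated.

depth_m_sum=81, ph_sum=724

[depth_m_sum: depth_m < 11 AND site IN ('tap', 'well')]
sample_id=900: ✗
sample_id=901: ✗
sample_id=902: ✗
sample_id=903: ✓ → 81
sample_id=904: ✗
sample_id=905: ✗
sample_id=906: ✗
sample_id=907: ✗
sample_id=908: ✗
sample_id=909: ✗
sample_id=910: ✗
sample_id=911: ✗
sample_id=912: ✗
depth_m_sum = 81
—
[ph_sum: ph > 8 OR depth_m < 27]
sample_id=900: ✗
sample_id=901: ✗
sample_id=902: ✓ → 111
sample_id=903: ✓ → 81
sample_id=904: ✓ → 22
sample_id=905: ✗
sample_id=906: ✓ → 194
sample_id=907: ✗
sample_id=908: ✗
sample_id=909: ✓ → 143
sample_id=910: ✓ → 102
sample_id=911: ✗
sample_id=912: ✓ → 71
ph_sum = 111 + 81 + 22 + 194 + 143 + 102 + 71 = 724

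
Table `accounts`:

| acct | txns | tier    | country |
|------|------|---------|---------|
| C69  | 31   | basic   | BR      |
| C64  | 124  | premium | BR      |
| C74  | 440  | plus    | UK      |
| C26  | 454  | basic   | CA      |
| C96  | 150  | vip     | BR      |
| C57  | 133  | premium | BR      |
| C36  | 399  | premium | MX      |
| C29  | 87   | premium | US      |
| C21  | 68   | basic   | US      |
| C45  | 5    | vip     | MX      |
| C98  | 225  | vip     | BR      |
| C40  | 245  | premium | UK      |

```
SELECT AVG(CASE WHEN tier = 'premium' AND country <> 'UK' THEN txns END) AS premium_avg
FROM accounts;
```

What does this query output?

acct=C69: ✗
acct=C64: ✓ → 124
acct=C74: ✗
acct=C26: ✗
acct=C96: ✗
acct=C57: ✓ → 133
acct=C36: ✓ → 399
acct=C29: ✓ → 87
acct=C21: ✗
acct=C45: ✗
acct=C98: ✗
acct=C40: ✗
premium_avg = (124 + 133 + 399 + 87) / 4 = 185.75

185.75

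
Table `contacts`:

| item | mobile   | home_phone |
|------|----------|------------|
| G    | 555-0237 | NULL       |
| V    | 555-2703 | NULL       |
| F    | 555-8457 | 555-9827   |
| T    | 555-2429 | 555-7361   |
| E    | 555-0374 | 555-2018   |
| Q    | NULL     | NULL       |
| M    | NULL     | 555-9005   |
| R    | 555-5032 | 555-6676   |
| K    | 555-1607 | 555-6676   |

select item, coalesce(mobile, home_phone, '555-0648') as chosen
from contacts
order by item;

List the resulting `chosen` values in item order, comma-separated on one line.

555-0374, 555-8457, 555-0237, 555-1607, 555-9005, 555-0648, 555-5032, 555-2429, 555-2703

item=E: mobile=555-0374 → 555-0374
item=F: mobile=555-8457 → 555-8457
item=G: mobile=555-0237 → 555-0237
item=K: mobile=555-1607 → 555-1607
item=M: mobile=NULL, home_phone=555-9005 → 555-9005
item=Q: mobile=NULL, home_phone=NULL, → literal 555-0648 → 555-0648
item=R: mobile=555-5032 → 555-5032
item=T: mobile=555-2429 → 555-2429
item=V: mobile=555-2703 → 555-2703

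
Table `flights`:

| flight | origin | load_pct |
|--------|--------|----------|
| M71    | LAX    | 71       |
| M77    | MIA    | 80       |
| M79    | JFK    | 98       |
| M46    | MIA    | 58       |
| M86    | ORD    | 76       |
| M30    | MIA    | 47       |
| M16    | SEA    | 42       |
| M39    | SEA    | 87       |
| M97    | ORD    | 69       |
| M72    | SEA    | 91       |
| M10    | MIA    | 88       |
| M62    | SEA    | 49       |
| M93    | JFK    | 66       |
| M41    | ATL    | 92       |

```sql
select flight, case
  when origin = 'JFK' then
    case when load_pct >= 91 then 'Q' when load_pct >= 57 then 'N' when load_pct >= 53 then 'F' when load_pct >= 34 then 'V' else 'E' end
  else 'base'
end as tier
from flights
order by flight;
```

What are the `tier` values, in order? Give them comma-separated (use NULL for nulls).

flight=M10: origin='MIA' → outer ELSE → base
flight=M16: origin='SEA' → outer ELSE → base
flight=M30: origin='MIA' → outer ELSE → base
flight=M39: origin='SEA' → outer ELSE → base
flight=M41: origin='ATL' → outer ELSE → base
flight=M46: origin='MIA' → outer ELSE → base
flight=M62: origin='SEA' → outer ELSE → base
flight=M71: origin='LAX' → outer ELSE → base
flight=M72: origin='SEA' → outer ELSE → base
flight=M77: origin='MIA' → outer ELSE → base
flight=M79: origin='JFK' → inner[load_pct >= 91] → Q
flight=M86: origin='ORD' → outer ELSE → base
flight=M93: origin='JFK' → inner[load_pct >= 57] → N
flight=M97: origin='ORD' → outer ELSE → base

base, base, base, base, base, base, base, base, base, base, Q, base, N, base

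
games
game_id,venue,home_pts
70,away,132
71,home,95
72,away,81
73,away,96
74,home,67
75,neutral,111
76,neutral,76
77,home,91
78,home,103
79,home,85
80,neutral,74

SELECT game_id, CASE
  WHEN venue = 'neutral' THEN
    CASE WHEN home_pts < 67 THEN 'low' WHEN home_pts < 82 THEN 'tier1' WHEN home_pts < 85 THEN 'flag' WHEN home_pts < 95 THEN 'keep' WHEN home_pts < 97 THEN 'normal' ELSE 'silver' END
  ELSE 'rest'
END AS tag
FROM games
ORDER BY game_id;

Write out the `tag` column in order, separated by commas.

rest, rest, rest, rest, rest, silver, tier1, rest, rest, rest, tier1

game_id=70: venue='away' → outer ELSE → rest
game_id=71: venue='home' → outer ELSE → rest
game_id=72: venue='away' → outer ELSE → rest
game_id=73: venue='away' → outer ELSE → rest
game_id=74: venue='home' → outer ELSE → rest
game_id=75: venue='neutral' → inner[ELSE] → silver
game_id=76: venue='neutral' → inner[home_pts < 82] → tier1
game_id=77: venue='home' → outer ELSE → rest
game_id=78: venue='home' → outer ELSE → rest
game_id=79: venue='home' → outer ELSE → rest
game_id=80: venue='neutral' → inner[home_pts < 82] → tier1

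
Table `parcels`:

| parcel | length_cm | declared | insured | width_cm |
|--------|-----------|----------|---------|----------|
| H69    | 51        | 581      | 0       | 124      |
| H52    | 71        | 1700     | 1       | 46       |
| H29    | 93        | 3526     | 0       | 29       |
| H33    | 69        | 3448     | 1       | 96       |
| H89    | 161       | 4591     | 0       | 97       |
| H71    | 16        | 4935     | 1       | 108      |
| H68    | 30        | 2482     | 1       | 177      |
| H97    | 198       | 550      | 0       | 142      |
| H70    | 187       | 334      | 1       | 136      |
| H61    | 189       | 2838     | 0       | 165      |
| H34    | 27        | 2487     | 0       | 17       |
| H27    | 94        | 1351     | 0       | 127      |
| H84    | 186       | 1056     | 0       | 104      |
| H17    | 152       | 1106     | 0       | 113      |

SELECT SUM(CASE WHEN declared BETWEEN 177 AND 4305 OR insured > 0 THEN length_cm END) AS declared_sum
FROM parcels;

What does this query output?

1363

parcel=H69: ✓ → 51
parcel=H52: ✓ → 71
parcel=H29: ✓ → 93
parcel=H33: ✓ → 69
parcel=H89: ✗
parcel=H71: ✓ → 16
parcel=H68: ✓ → 30
parcel=H97: ✓ → 198
parcel=H70: ✓ → 187
parcel=H61: ✓ → 189
parcel=H34: ✓ → 27
parcel=H27: ✓ → 94
parcel=H84: ✓ → 186
parcel=H17: ✓ → 152
declared_sum = 51 + 71 + 93 + 69 + 16 + 30 + 198 + 187 + 189 + 27 + 94 + 186 + 152 = 1363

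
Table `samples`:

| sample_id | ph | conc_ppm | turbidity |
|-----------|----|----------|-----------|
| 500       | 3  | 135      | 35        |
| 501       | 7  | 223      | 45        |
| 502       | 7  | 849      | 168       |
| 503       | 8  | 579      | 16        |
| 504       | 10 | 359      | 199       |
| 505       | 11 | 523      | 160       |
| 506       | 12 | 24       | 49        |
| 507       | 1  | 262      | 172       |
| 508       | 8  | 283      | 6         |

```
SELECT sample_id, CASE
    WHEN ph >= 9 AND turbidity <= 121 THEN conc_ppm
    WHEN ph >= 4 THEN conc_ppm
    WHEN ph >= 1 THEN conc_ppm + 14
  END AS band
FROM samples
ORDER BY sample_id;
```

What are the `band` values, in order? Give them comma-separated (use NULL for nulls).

sample_id=500: ph >= 1 → 149
sample_id=501: ph >= 4 → 223
sample_id=502: ph >= 4 → 849
sample_id=503: ph >= 4 → 579
sample_id=504: ph >= 4 → 359
sample_id=505: ph >= 4 → 523
sample_id=506: ph >= 9 AND turbidity <= 121 → 24
sample_id=507: ph >= 1 → 276
sample_id=508: ph >= 4 → 283

149, 223, 849, 579, 359, 523, 24, 276, 283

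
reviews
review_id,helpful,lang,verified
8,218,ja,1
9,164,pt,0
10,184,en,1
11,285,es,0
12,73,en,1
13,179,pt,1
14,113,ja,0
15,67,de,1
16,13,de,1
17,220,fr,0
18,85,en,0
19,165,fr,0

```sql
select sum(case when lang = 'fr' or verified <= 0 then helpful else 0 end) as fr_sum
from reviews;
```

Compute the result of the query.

review_id=8: ✗
review_id=9: ✓ → 164
review_id=10: ✗
review_id=11: ✓ → 285
review_id=12: ✗
review_id=13: ✗
review_id=14: ✓ → 113
review_id=15: ✗
review_id=16: ✗
review_id=17: ✓ → 220
review_id=18: ✓ → 85
review_id=19: ✓ → 165
fr_sum = 164 + 285 + 113 + 220 + 85 + 165 = 1032

1032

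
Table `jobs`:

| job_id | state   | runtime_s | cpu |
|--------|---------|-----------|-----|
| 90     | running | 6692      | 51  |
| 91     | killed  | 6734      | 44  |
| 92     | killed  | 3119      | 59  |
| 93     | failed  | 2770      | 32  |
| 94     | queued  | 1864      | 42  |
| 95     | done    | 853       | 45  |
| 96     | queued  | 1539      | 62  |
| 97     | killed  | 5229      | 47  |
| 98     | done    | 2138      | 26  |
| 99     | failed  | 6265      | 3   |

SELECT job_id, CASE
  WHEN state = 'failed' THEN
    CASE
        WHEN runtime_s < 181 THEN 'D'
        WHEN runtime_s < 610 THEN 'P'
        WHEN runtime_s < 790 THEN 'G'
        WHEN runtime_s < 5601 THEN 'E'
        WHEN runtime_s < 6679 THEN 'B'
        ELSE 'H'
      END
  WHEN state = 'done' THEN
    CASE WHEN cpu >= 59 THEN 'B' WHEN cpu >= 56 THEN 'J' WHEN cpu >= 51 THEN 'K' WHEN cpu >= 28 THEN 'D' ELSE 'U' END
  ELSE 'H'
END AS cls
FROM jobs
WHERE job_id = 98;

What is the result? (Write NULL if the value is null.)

job_id = 98: state=done, runtime_s=2138, cpu=26.
state='done' → inner[ELSE] → U

U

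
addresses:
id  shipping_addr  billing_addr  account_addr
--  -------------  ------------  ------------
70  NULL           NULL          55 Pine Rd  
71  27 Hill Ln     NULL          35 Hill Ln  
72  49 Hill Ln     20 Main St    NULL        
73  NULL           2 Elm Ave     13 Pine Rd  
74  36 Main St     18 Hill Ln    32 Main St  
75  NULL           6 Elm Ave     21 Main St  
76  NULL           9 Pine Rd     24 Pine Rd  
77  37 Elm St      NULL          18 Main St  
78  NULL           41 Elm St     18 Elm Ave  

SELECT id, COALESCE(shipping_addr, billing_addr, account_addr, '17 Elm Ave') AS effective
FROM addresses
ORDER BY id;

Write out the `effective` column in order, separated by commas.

id=70: shipping_addr=NULL, billing_addr=NULL, account_addr=55 Pine Rd → 55 Pine Rd
id=71: shipping_addr=27 Hill Ln → 27 Hill Ln
id=72: shipping_addr=49 Hill Ln → 49 Hill Ln
id=73: shipping_addr=NULL, billing_addr=2 Elm Ave → 2 Elm Ave
id=74: shipping_addr=36 Main St → 36 Main St
id=75: shipping_addr=NULL, billing_addr=6 Elm Ave → 6 Elm Ave
id=76: shipping_addr=NULL, billing_addr=9 Pine Rd → 9 Pine Rd
id=77: shipping_addr=37 Elm St → 37 Elm St
id=78: shipping_addr=NULL, billing_addr=41 Elm St → 41 Elm St

55 Pine Rd, 27 Hill Ln, 49 Hill Ln, 2 Elm Ave, 36 Main St, 6 Elm Ave, 9 Pine Rd, 37 Elm St, 41 Elm St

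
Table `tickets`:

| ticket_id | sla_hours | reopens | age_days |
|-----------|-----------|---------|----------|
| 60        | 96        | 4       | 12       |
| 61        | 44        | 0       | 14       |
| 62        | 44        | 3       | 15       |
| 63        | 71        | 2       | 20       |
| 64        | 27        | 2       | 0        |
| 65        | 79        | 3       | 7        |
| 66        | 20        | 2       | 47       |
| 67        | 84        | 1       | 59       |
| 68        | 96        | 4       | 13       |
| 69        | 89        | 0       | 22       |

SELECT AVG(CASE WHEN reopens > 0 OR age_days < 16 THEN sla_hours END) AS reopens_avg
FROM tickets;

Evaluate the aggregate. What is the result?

62.3333333333

ticket_id=60: ✓ → 96
ticket_id=61: ✓ → 44
ticket_id=62: ✓ → 44
ticket_id=63: ✓ → 71
ticket_id=64: ✓ → 27
ticket_id=65: ✓ → 79
ticket_id=66: ✓ → 20
ticket_id=67: ✓ → 84
ticket_id=68: ✓ → 96
ticket_id=69: ✗
reopens_avg = (96 + 44 + 44 + 71 + 27 + 79 + 20 + 84 + 96) / 9 = 62.3333333333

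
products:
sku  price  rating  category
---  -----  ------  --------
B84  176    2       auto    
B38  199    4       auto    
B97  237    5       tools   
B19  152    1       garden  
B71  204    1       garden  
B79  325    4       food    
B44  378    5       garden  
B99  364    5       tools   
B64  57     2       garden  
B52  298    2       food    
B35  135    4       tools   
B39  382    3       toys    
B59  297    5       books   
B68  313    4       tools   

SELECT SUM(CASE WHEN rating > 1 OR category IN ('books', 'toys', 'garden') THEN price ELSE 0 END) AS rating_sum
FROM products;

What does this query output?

sku=B84: ✓ → 176
sku=B38: ✓ → 199
sku=B97: ✓ → 237
sku=B19: ✓ → 152
sku=B71: ✓ → 204
sku=B79: ✓ → 325
sku=B44: ✓ → 378
sku=B99: ✓ → 364
sku=B64: ✓ → 57
sku=B52: ✓ → 298
sku=B35: ✓ → 135
sku=B39: ✓ → 382
sku=B59: ✓ → 297
sku=B68: ✓ → 313
rating_sum = 176 + 199 + 237 + 152 + 204 + 325 + 378 + 364 + 57 + 298 + 135 + 382 + 297 + 313 = 3517

3517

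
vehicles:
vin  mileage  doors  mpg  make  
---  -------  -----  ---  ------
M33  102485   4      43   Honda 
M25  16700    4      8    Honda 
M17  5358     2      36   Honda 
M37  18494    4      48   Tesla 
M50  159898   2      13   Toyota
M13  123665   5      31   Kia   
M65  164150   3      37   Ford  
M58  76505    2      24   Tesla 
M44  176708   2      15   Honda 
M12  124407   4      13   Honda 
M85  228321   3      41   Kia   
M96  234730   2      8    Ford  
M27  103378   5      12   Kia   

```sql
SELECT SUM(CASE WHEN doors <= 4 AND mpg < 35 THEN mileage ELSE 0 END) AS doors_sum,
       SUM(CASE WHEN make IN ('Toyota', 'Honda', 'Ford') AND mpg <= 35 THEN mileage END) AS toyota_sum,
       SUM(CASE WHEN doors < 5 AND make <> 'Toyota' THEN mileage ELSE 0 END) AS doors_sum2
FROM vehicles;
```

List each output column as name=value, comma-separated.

[doors_sum: doors <= 4 AND mpg < 35]
vin=M33: ✗
vin=M25: ✓ → 16700
vin=M17: ✗
vin=M37: ✗
vin=M50: ✓ → 159898
vin=M13: ✗
vin=M65: ✗
vin=M58: ✓ → 76505
vin=M44: ✓ → 176708
vin=M12: ✓ → 124407
vin=M85: ✗
vin=M96: ✓ → 234730
vin=M27: ✗
doors_sum = 16700 + 159898 + 76505 + 176708 + 124407 + 234730 = 788948
—
[toyota_sum: make IN ('Toyota', 'Honda', 'Ford') AND mpg <= 35]
vin=M33: ✗
vin=M25: ✓ → 16700
vin=M17: ✗
vin=M37: ✗
vin=M50: ✓ → 159898
vin=M13: ✗
vin=M65: ✗
vin=M58: ✗
vin=M44: ✓ → 176708
vin=M12: ✓ → 124407
vin=M85: ✗
vin=M96: ✓ → 234730
vin=M27: ✗
toyota_sum = 16700 + 159898 + 176708 + 124407 + 234730 = 712443
—
[doors_sum2: doors < 5 AND make <> 'Toyota']
vin=M33: ✓ → 102485
vin=M25: ✓ → 16700
vin=M17: ✓ → 5358
vin=M37: ✓ → 18494
vin=M50: ✗
vin=M13: ✗
vin=M65: ✓ → 164150
vin=M58: ✓ → 76505
vin=M44: ✓ → 176708
vin=M12: ✓ → 124407
vin=M85: ✓ → 228321
vin=M96: ✓ → 234730
vin=M27: ✗
doors_sum2 = 102485 + 16700 + 5358 + 18494 + 164150 + 76505 + 176708 + 124407 + 228321 + 234730 = 1147858

doors_sum=788948, toyota_sum=712443, doors_sum2=1147858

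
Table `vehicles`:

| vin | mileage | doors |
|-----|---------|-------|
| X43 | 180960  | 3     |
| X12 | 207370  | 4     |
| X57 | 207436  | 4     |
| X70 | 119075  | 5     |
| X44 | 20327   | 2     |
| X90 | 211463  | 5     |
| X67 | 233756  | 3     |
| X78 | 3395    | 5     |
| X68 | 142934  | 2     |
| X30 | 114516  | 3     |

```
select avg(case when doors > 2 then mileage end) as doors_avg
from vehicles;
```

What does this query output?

vin=X43: ✓ → 180960
vin=X12: ✓ → 207370
vin=X57: ✓ → 207436
vin=X70: ✓ → 119075
vin=X44: ✗
vin=X90: ✓ → 211463
vin=X67: ✓ → 233756
vin=X78: ✓ → 3395
vin=X68: ✗
vin=X30: ✓ → 114516
doors_avg = (180960 + 207370 + 207436 + 119075 + 211463 + 233756 + 3395 + 114516) / 8 = 159746.375

159746.375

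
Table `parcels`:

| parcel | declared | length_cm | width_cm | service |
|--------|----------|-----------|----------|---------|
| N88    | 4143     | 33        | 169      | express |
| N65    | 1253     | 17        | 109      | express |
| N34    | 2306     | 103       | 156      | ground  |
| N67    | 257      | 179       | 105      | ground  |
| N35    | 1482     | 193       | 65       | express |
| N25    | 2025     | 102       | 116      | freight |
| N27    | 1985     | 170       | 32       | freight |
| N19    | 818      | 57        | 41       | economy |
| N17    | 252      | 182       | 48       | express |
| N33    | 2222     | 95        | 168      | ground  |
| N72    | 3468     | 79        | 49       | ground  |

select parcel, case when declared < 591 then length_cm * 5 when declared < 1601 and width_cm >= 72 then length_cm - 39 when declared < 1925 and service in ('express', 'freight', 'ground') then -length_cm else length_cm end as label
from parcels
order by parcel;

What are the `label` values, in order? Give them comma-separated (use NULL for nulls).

910, 57, 102, 170, 95, 103, -193, -22, 895, 79, 33

parcel=N17: declared < 591 → 910
parcel=N19: ELSE → 57
parcel=N25: ELSE → 102
parcel=N27: ELSE → 170
parcel=N33: ELSE → 95
parcel=N34: ELSE → 103
parcel=N35: declared < 1925 and service in ('express', 'freight', 'ground') → -193
parcel=N65: declared < 1601 and width_cm >= 72 → -22
parcel=N67: declared < 591 → 895
parcel=N72: ELSE → 79
parcel=N88: ELSE → 33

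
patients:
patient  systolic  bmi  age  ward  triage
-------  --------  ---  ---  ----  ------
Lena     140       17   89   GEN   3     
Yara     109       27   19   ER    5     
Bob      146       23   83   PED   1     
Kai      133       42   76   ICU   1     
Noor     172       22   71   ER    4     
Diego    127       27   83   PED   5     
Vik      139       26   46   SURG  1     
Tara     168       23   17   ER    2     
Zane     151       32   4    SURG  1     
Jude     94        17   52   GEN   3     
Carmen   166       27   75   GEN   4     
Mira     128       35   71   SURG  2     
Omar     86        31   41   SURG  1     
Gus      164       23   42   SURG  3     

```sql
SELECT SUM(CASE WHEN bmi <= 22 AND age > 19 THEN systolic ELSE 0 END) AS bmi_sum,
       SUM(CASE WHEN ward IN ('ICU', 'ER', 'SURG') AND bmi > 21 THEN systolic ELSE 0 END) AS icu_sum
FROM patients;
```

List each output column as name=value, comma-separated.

bmi_sum=406, icu_sum=1250

[bmi_sum: bmi <= 22 AND age > 19]
patient=Lena: ✓ → 140
patient=Yara: ✗
patient=Bob: ✗
patient=Kai: ✗
patient=Noor: ✓ → 172
patient=Diego: ✗
patient=Vik: ✗
patient=Tara: ✗
patient=Zane: ✗
patient=Jude: ✓ → 94
patient=Carmen: ✗
patient=Mira: ✗
patient=Omar: ✗
patient=Gus: ✗
bmi_sum = 140 + 172 + 94 = 406
—
[icu_sum: ward IN ('ICU', 'ER', 'SURG') AND bmi > 21]
patient=Lena: ✗
patient=Yara: ✓ → 109
patient=Bob: ✗
patient=Kai: ✓ → 133
patient=Noor: ✓ → 172
patient=Diego: ✗
patient=Vik: ✓ → 139
patient=Tara: ✓ → 168
patient=Zane: ✓ → 151
patient=Jude: ✗
patient=Carmen: ✗
patient=Mira: ✓ → 128
patient=Omar: ✓ → 86
patient=Gus: ✓ → 164
icu_sum = 109 + 133 + 172 + 139 + 168 + 151 + 128 + 86 + 164 = 1250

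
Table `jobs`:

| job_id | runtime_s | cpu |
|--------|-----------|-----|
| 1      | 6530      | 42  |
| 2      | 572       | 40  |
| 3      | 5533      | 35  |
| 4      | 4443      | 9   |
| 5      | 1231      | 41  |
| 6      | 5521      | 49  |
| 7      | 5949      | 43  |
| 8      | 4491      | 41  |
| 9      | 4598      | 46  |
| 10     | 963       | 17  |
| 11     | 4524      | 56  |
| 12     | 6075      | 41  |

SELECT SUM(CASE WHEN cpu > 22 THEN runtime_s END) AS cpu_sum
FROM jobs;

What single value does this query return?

45024

job_id=1: ✓ → 6530
job_id=2: ✓ → 572
job_id=3: ✓ → 5533
job_id=4: ✗
job_id=5: ✓ → 1231
job_id=6: ✓ → 5521
job_id=7: ✓ → 5949
job_id=8: ✓ → 4491
job_id=9: ✓ → 4598
job_id=10: ✗
job_id=11: ✓ → 4524
job_id=12: ✓ → 6075
cpu_sum = 6530 + 572 + 5533 + 1231 + 5521 + 5949 + 4491 + 4598 + 4524 + 6075 = 45024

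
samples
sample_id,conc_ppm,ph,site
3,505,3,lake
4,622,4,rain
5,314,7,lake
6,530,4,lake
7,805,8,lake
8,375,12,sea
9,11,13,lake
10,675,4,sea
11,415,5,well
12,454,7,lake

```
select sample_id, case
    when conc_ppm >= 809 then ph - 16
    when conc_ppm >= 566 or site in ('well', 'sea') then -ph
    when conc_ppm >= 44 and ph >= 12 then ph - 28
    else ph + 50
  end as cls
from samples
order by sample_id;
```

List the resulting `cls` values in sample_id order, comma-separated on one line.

53, -4, 57, 54, -8, -12, 63, -4, -5, 57

sample_id=3: ELSE → 53
sample_id=4: conc_ppm >= 566 or site in ('well', 'sea') → -4
sample_id=5: ELSE → 57
sample_id=6: ELSE → 54
sample_id=7: conc_ppm >= 566 or site in ('well', 'sea') → -8
sample_id=8: conc_ppm >= 566 or site in ('well', 'sea') → -12
sample_id=9: ELSE → 63
sample_id=10: conc_ppm >= 566 or site in ('well', 'sea') → -4
sample_id=11: conc_ppm >= 566 or site in ('well', 'sea') → -5
sample_id=12: ELSE → 57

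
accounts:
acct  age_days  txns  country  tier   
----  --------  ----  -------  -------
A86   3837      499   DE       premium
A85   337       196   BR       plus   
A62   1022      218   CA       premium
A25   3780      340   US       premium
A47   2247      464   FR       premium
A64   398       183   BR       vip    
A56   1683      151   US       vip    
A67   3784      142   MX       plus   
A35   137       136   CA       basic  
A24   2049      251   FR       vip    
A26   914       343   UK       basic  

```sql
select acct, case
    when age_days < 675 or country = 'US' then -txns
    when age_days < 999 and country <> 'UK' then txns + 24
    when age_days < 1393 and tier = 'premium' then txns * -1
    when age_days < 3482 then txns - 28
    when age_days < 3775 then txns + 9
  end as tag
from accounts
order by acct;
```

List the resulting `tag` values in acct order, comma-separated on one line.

223, -340, 315, -136, 436, -151, -218, -183, NULL, -196, NULL

acct=A24: age_days < 3482 → 223
acct=A25: age_days < 675 or country = 'US' → -340
acct=A26: age_days < 3482 → 315
acct=A35: age_days < 675 or country = 'US' → -136
acct=A47: age_days < 3482 → 436
acct=A56: age_days < 675 or country = 'US' → -151
acct=A62: age_days < 1393 and tier = 'premium' → -218
acct=A64: age_days < 675 or country = 'US' → -183
acct=A67: (no match → NULL) → NULL
acct=A85: age_days < 675 or country = 'US' → -196
acct=A86: (no match → NULL) → NULL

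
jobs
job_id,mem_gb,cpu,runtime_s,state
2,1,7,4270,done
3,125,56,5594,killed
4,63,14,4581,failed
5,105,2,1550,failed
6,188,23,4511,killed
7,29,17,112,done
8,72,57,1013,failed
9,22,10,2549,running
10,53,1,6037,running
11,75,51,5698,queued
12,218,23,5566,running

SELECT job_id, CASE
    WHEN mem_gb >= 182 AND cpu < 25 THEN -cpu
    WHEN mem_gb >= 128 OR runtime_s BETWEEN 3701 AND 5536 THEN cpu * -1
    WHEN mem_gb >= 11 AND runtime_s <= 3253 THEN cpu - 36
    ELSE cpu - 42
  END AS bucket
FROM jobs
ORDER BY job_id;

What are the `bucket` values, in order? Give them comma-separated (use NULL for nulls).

job_id=2: mem_gb >= 128 OR runtime_s BETWEEN 3701 AND 5536 → -7
job_id=3: ELSE → 14
job_id=4: mem_gb >= 128 OR runtime_s BETWEEN 3701 AND 5536 → -14
job_id=5: mem_gb >= 11 AND runtime_s <= 3253 → -34
job_id=6: mem_gb >= 182 AND cpu < 25 → -23
job_id=7: mem_gb >= 11 AND runtime_s <= 3253 → -19
job_id=8: mem_gb >= 11 AND runtime_s <= 3253 → 21
job_id=9: mem_gb >= 11 AND runtime_s <= 3253 → -26
job_id=10: ELSE → -41
job_id=11: ELSE → 9
job_id=12: mem_gb >= 182 AND cpu < 25 → -23

-7, 14, -14, -34, -23, -19, 21, -26, -41, 9, -23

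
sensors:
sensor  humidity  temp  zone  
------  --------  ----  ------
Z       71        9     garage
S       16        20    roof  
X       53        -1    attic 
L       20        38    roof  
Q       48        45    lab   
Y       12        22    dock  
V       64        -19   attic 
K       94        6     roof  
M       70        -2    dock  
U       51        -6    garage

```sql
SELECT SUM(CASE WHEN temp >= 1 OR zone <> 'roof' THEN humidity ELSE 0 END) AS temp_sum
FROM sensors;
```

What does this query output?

sensor=Z: ✓ → 71
sensor=S: ✓ → 16
sensor=X: ✓ → 53
sensor=L: ✓ → 20
sensor=Q: ✓ → 48
sensor=Y: ✓ → 12
sensor=V: ✓ → 64
sensor=K: ✓ → 94
sensor=M: ✓ → 70
sensor=U: ✓ → 51
temp_sum = 71 + 16 + 53 + 20 + 48 + 12 + 64 + 94 + 70 + 51 = 499

499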